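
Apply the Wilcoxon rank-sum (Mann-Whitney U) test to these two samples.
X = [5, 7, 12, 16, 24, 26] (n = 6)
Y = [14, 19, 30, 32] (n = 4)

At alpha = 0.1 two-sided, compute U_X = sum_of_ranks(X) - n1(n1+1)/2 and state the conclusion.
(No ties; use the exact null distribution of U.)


Step 1: Combine and sort all 10 observations; assign midranks.
sorted (value, group): (5,X), (7,X), (12,X), (14,Y), (16,X), (19,Y), (24,X), (26,X), (30,Y), (32,Y)
ranks: 5->1, 7->2, 12->3, 14->4, 16->5, 19->6, 24->7, 26->8, 30->9, 32->10
Step 2: Rank sum for X: R1 = 1 + 2 + 3 + 5 + 7 + 8 = 26.
Step 3: U_X = R1 - n1(n1+1)/2 = 26 - 6*7/2 = 26 - 21 = 5.
       U_Y = n1*n2 - U_X = 24 - 5 = 19.
Step 4: No ties, so the exact null distribution of U (based on enumerating the C(10,6) = 210 equally likely rank assignments) gives the two-sided p-value.
Step 5: p-value = 0.171429; compare to alpha = 0.1. fail to reject H0.

U_X = 5, p = 0.171429, fail to reject H0 at alpha = 0.1.


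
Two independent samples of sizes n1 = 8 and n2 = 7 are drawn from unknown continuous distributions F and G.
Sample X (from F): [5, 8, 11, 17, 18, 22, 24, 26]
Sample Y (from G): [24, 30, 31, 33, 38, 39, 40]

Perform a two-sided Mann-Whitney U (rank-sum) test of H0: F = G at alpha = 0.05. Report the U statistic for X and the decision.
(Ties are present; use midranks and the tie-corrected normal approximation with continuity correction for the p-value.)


Step 1: Combine and sort all 15 observations; assign midranks.
sorted (value, group): (5,X), (8,X), (11,X), (17,X), (18,X), (22,X), (24,X), (24,Y), (26,X), (30,Y), (31,Y), (33,Y), (38,Y), (39,Y), (40,Y)
ranks: 5->1, 8->2, 11->3, 17->4, 18->5, 22->6, 24->7.5, 24->7.5, 26->9, 30->10, 31->11, 33->12, 38->13, 39->14, 40->15
Step 2: Rank sum for X: R1 = 1 + 2 + 3 + 4 + 5 + 6 + 7.5 + 9 = 37.5.
Step 3: U_X = R1 - n1(n1+1)/2 = 37.5 - 8*9/2 = 37.5 - 36 = 1.5.
       U_Y = n1*n2 - U_X = 56 - 1.5 = 54.5.
Step 4: Ties are present, so use the tie-corrected normal approximation (with continuity correction) for the p-value.
Step 5: p-value = 0.002599; compare to alpha = 0.05. reject H0.

U_X = 1.5, p = 0.002599, reject H0 at alpha = 0.05.


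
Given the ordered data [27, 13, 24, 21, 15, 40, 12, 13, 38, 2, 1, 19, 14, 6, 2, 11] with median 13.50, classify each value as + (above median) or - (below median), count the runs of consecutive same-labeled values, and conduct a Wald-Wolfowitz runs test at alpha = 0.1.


Step 1: Compute median = 13.50; label A = above, B = below.
Labels in order: ABAAAABBABBAABBB  (n_A = 8, n_B = 8)
Step 2: Count runs R = 8.
Step 3: Under H0 (random ordering), E[R] = 2*n_A*n_B/(n_A+n_B) + 1 = 2*8*8/16 + 1 = 9.0000.
        Var[R] = 2*n_A*n_B*(2*n_A*n_B - n_A - n_B) / ((n_A+n_B)^2 * (n_A+n_B-1)) = 14336/3840 = 3.7333.
        SD[R] = 1.9322.
Step 4: Continuity-corrected z = (R + 0.5 - E[R]) / SD[R] = (8 + 0.5 - 9.0000) / 1.9322 = -0.2588.
Step 5: Two-sided p-value via normal approximation = 2*(1 - Phi(|z|)) = 0.795809.
Step 6: alpha = 0.1. fail to reject H0.

R = 8, z = -0.2588, p = 0.795809, fail to reject H0.


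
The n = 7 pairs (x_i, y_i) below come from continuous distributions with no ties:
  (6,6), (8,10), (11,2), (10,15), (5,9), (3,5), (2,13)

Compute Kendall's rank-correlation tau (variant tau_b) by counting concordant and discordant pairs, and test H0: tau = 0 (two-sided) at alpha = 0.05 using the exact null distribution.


Step 1: Enumerate the 21 unordered pairs (i,j) with i<j and classify each by sign(x_j-x_i) * sign(y_j-y_i).
  (1,2):dx=+2,dy=+4->C; (1,3):dx=+5,dy=-4->D; (1,4):dx=+4,dy=+9->C; (1,5):dx=-1,dy=+3->D
  (1,6):dx=-3,dy=-1->C; (1,7):dx=-4,dy=+7->D; (2,3):dx=+3,dy=-8->D; (2,4):dx=+2,dy=+5->C
  (2,5):dx=-3,dy=-1->C; (2,6):dx=-5,dy=-5->C; (2,7):dx=-6,dy=+3->D; (3,4):dx=-1,dy=+13->D
  (3,5):dx=-6,dy=+7->D; (3,6):dx=-8,dy=+3->D; (3,7):dx=-9,dy=+11->D; (4,5):dx=-5,dy=-6->C
  (4,6):dx=-7,dy=-10->C; (4,7):dx=-8,dy=-2->C; (5,6):dx=-2,dy=-4->C; (5,7):dx=-3,dy=+4->D
  (6,7):dx=-1,dy=+8->D
Step 2: C = 10, D = 11, total pairs = 21.
Step 3: tau = (C - D)/(n(n-1)/2) = (10 - 11)/21 = -0.047619.
Step 4: Exact two-sided p-value (enumerate n! = 5040 permutations of y under H0): p = 1.000000.
Step 5: alpha = 0.05. fail to reject H0.

tau_b = -0.0476 (C=10, D=11), p = 1.000000, fail to reject H0.


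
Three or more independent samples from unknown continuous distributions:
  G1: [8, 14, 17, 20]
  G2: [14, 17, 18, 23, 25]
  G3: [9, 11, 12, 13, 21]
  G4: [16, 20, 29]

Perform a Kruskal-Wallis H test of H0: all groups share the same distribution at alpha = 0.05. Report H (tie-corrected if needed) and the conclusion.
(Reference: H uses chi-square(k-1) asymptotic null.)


Step 1: Combine all N = 17 observations and assign midranks.
sorted (value, group, rank): (8,G1,1), (9,G3,2), (11,G3,3), (12,G3,4), (13,G3,5), (14,G1,6.5), (14,G2,6.5), (16,G4,8), (17,G1,9.5), (17,G2,9.5), (18,G2,11), (20,G1,12.5), (20,G4,12.5), (21,G3,14), (23,G2,15), (25,G2,16), (29,G4,17)
Step 2: Sum ranks within each group.
R_1 = 29.5 (n_1 = 4)
R_2 = 58 (n_2 = 5)
R_3 = 28 (n_3 = 5)
R_4 = 37.5 (n_4 = 3)
Step 3: H = 12/(N(N+1)) * sum(R_i^2/n_i) - 3(N+1)
     = 12/(17*18) * (29.5^2/4 + 58^2/5 + 28^2/5 + 37.5^2/3) - 3*18
     = 0.039216 * 1515.91 - 54
     = 5.447549.
Step 4: Ties present; correction factor C = 1 - 18/(17^3 - 17) = 0.996324. Corrected H = 5.447549 / 0.996324 = 5.467651.
Step 5: Under H0, H ~ chi^2(3); p-value = 0.140586.
Step 6: alpha = 0.05. fail to reject H0.

H = 5.4677, df = 3, p = 0.140586, fail to reject H0.


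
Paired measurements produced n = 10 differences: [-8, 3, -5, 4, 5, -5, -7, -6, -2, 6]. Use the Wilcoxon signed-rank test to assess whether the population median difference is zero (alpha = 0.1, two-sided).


Step 1: Drop any zero differences (none here) and take |d_i|.
|d| = [8, 3, 5, 4, 5, 5, 7, 6, 2, 6]
Step 2: Midrank |d_i| (ties get averaged ranks).
ranks: |8|->10, |3|->2, |5|->5, |4|->3, |5|->5, |5|->5, |7|->9, |6|->7.5, |2|->1, |6|->7.5
Step 3: Attach original signs; sum ranks with positive sign and with negative sign.
W+ = 2 + 3 + 5 + 7.5 = 17.5
W- = 10 + 5 + 5 + 9 + 7.5 + 1 = 37.5
(Check: W+ + W- = 55 should equal n(n+1)/2 = 55.)
Step 4: Test statistic W = min(W+, W-) = 17.5.
Step 5: Ties in |d|, so use the tie-corrected normal approximation.
        E[W] = n(n+1)/4 = 10*11/4 = 27.5.
        Tie groups: |d|=5 (t=3), |d|=6 (t=2); sum(t^3 - t) = 30.
        Var[W] = n(n+1)(2n+1)/24 - sum(t^3-t)/48 = 2310/24 - 30/48 = 95.625.
        z = (W - E[W]) / sqrt(Var[W]) = (17.5 - 27.5) / 9.7788 = -1.0226.
        Two-sided p = 2*Phi(z) = 0.306488.
Step 6: alpha = 0.1. fail to reject H0.

W+ = 17.5, W- = 37.5, W = min = 17.5, p = 0.306488, fail to reject H0.


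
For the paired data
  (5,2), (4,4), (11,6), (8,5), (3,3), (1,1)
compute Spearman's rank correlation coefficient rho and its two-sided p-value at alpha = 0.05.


Step 1: Rank x and y separately (midranks; no ties here).
rank(x): 5->4, 4->3, 11->6, 8->5, 3->2, 1->1
rank(y): 2->2, 4->4, 6->6, 5->5, 3->3, 1->1
Step 2: d_i = R_x(i) - R_y(i); compute d_i^2.
  (4-2)^2=4, (3-4)^2=1, (6-6)^2=0, (5-5)^2=0, (2-3)^2=1, (1-1)^2=0
sum(d^2) = 6.
Step 3: rho = 1 - 6*6 / (6*(6^2 - 1)) = 1 - 36/210 = 0.828571.
Step 4: Under H0, t = rho * sqrt((n-2)/(1-rho^2)) = 2.9598 ~ t(4).
Step 5: Two-sided p-value from the t-distribution with 4 df = 0.041563.
Step 6: alpha = 0.05. reject H0.

rho = 0.8286, p = 0.041563, reject H0 at alpha = 0.05.


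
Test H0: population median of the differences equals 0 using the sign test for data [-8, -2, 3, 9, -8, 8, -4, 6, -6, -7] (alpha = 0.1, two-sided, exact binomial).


Step 1: Discard zero differences. Original n = 10; n_eff = number of nonzero differences = 10.
Nonzero differences (with sign): -8, -2, +3, +9, -8, +8, -4, +6, -6, -7
Step 2: Count signs: positive = 4, negative = 6.
Step 3: Under H0: P(positive) = 0.5, so the number of positives S ~ Bin(10, 0.5).
Step 4: Two-sided exact p-value = sum of Bin(10,0.5) probabilities at or below the observed probability = 0.753906.
Step 5: alpha = 0.1. fail to reject H0.

n_eff = 10, pos = 4, neg = 6, p = 0.753906, fail to reject H0.


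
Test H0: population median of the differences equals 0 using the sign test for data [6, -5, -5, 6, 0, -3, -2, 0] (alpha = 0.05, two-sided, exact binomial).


Step 1: Discard zero differences. Original n = 8; n_eff = number of nonzero differences = 6.
Nonzero differences (with sign): +6, -5, -5, +6, -3, -2
Step 2: Count signs: positive = 2, negative = 4.
Step 3: Under H0: P(positive) = 0.5, so the number of positives S ~ Bin(6, 0.5).
Step 4: Two-sided exact p-value = sum of Bin(6,0.5) probabilities at or below the observed probability = 0.687500.
Step 5: alpha = 0.05. fail to reject H0.

n_eff = 6, pos = 2, neg = 4, p = 0.687500, fail to reject H0.


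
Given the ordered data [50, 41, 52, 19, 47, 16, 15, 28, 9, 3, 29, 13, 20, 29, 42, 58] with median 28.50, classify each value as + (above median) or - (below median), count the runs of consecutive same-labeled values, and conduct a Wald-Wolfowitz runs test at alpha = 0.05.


Step 1: Compute median = 28.50; label A = above, B = below.
Labels in order: AAABABBBBBABBAAA  (n_A = 8, n_B = 8)
Step 2: Count runs R = 7.
Step 3: Under H0 (random ordering), E[R] = 2*n_A*n_B/(n_A+n_B) + 1 = 2*8*8/16 + 1 = 9.0000.
        Var[R] = 2*n_A*n_B*(2*n_A*n_B - n_A - n_B) / ((n_A+n_B)^2 * (n_A+n_B-1)) = 14336/3840 = 3.7333.
        SD[R] = 1.9322.
Step 4: Continuity-corrected z = (R + 0.5 - E[R]) / SD[R] = (7 + 0.5 - 9.0000) / 1.9322 = -0.7763.
Step 5: Two-sided p-value via normal approximation = 2*(1 - Phi(|z|)) = 0.437558.
Step 6: alpha = 0.05. fail to reject H0.

R = 7, z = -0.7763, p = 0.437558, fail to reject H0.


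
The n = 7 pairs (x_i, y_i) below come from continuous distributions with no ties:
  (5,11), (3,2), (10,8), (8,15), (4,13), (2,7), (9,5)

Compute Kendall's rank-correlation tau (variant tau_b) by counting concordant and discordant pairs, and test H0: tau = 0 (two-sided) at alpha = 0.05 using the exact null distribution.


Step 1: Enumerate the 21 unordered pairs (i,j) with i<j and classify each by sign(x_j-x_i) * sign(y_j-y_i).
  (1,2):dx=-2,dy=-9->C; (1,3):dx=+5,dy=-3->D; (1,4):dx=+3,dy=+4->C; (1,5):dx=-1,dy=+2->D
  (1,6):dx=-3,dy=-4->C; (1,7):dx=+4,dy=-6->D; (2,3):dx=+7,dy=+6->C; (2,4):dx=+5,dy=+13->C
  (2,5):dx=+1,dy=+11->C; (2,6):dx=-1,dy=+5->D; (2,7):dx=+6,dy=+3->C; (3,4):dx=-2,dy=+7->D
  (3,5):dx=-6,dy=+5->D; (3,6):dx=-8,dy=-1->C; (3,7):dx=-1,dy=-3->C; (4,5):dx=-4,dy=-2->C
  (4,6):dx=-6,dy=-8->C; (4,7):dx=+1,dy=-10->D; (5,6):dx=-2,dy=-6->C; (5,7):dx=+5,dy=-8->D
  (6,7):dx=+7,dy=-2->D
Step 2: C = 12, D = 9, total pairs = 21.
Step 3: tau = (C - D)/(n(n-1)/2) = (12 - 9)/21 = 0.142857.
Step 4: Exact two-sided p-value (enumerate n! = 5040 permutations of y under H0): p = 0.772619.
Step 5: alpha = 0.05. fail to reject H0.

tau_b = 0.1429 (C=12, D=9), p = 0.772619, fail to reject H0.


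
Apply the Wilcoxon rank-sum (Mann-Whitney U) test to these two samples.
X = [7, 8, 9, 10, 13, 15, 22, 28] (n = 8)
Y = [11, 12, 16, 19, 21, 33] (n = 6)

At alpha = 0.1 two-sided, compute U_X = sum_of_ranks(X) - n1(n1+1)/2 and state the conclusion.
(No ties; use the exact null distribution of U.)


Step 1: Combine and sort all 14 observations; assign midranks.
sorted (value, group): (7,X), (8,X), (9,X), (10,X), (11,Y), (12,Y), (13,X), (15,X), (16,Y), (19,Y), (21,Y), (22,X), (28,X), (33,Y)
ranks: 7->1, 8->2, 9->3, 10->4, 11->5, 12->6, 13->7, 15->8, 16->9, 19->10, 21->11, 22->12, 28->13, 33->14
Step 2: Rank sum for X: R1 = 1 + 2 + 3 + 4 + 7 + 8 + 12 + 13 = 50.
Step 3: U_X = R1 - n1(n1+1)/2 = 50 - 8*9/2 = 50 - 36 = 14.
       U_Y = n1*n2 - U_X = 48 - 14 = 34.
Step 4: No ties, so the exact null distribution of U (based on enumerating the C(14,8) = 3003 equally likely rank assignments) gives the two-sided p-value.
Step 5: p-value = 0.228438; compare to alpha = 0.1. fail to reject H0.

U_X = 14, p = 0.228438, fail to reject H0 at alpha = 0.1.


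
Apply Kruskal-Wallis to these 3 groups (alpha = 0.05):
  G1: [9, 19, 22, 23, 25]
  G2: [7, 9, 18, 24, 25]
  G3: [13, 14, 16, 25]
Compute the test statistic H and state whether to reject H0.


Step 1: Combine all N = 14 observations and assign midranks.
sorted (value, group, rank): (7,G2,1), (9,G1,2.5), (9,G2,2.5), (13,G3,4), (14,G3,5), (16,G3,6), (18,G2,7), (19,G1,8), (22,G1,9), (23,G1,10), (24,G2,11), (25,G1,13), (25,G2,13), (25,G3,13)
Step 2: Sum ranks within each group.
R_1 = 42.5 (n_1 = 5)
R_2 = 34.5 (n_2 = 5)
R_3 = 28 (n_3 = 4)
Step 3: H = 12/(N(N+1)) * sum(R_i^2/n_i) - 3(N+1)
     = 12/(14*15) * (42.5^2/5 + 34.5^2/5 + 28^2/4) - 3*15
     = 0.057143 * 795.3 - 45
     = 0.445714.
Step 4: Ties present; correction factor C = 1 - 30/(14^3 - 14) = 0.989011. Corrected H = 0.445714 / 0.989011 = 0.450667.
Step 5: Under H0, H ~ chi^2(2); p-value = 0.798250.
Step 6: alpha = 0.05. fail to reject H0.

H = 0.4507, df = 2, p = 0.798250, fail to reject H0.


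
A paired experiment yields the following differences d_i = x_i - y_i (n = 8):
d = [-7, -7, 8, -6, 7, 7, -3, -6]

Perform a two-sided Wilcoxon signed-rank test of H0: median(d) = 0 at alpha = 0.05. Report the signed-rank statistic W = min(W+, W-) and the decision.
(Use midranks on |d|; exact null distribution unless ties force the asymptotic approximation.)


Step 1: Drop any zero differences (none here) and take |d_i|.
|d| = [7, 7, 8, 6, 7, 7, 3, 6]
Step 2: Midrank |d_i| (ties get averaged ranks).
ranks: |7|->5.5, |7|->5.5, |8|->8, |6|->2.5, |7|->5.5, |7|->5.5, |3|->1, |6|->2.5
Step 3: Attach original signs; sum ranks with positive sign and with negative sign.
W+ = 8 + 5.5 + 5.5 = 19
W- = 5.5 + 5.5 + 2.5 + 1 + 2.5 = 17
(Check: W+ + W- = 36 should equal n(n+1)/2 = 36.)
Step 4: Test statistic W = min(W+, W-) = 17.
Step 5: Ties in |d|, so use the tie-corrected normal approximation.
        E[W] = n(n+1)/4 = 8*9/4 = 18.
        Tie groups: |d|=6 (t=2), |d|=7 (t=4); sum(t^3 - t) = 66.
        Var[W] = n(n+1)(2n+1)/24 - sum(t^3-t)/48 = 1224/24 - 66/48 = 49.625.
        z = (W - E[W]) / sqrt(Var[W]) = (17 - 18) / 7.0445 = -0.1420.
        Two-sided p = 2*Phi(z) = 0.887116.
Step 6: alpha = 0.05. fail to reject H0.

W+ = 19, W- = 17, W = min = 17, p = 0.887116, fail to reject H0.


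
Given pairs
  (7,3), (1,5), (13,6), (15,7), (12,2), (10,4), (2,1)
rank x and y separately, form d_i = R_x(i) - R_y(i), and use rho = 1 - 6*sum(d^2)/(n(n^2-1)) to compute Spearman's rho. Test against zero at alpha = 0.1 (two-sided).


Step 1: Rank x and y separately (midranks; no ties here).
rank(x): 7->3, 1->1, 13->6, 15->7, 12->5, 10->4, 2->2
rank(y): 3->3, 5->5, 6->6, 7->7, 2->2, 4->4, 1->1
Step 2: d_i = R_x(i) - R_y(i); compute d_i^2.
  (3-3)^2=0, (1-5)^2=16, (6-6)^2=0, (7-7)^2=0, (5-2)^2=9, (4-4)^2=0, (2-1)^2=1
sum(d^2) = 26.
Step 3: rho = 1 - 6*26 / (7*(7^2 - 1)) = 1 - 156/336 = 0.535714.
Step 4: Under H0, t = rho * sqrt((n-2)/(1-rho^2)) = 1.4186 ~ t(5).
Step 5: Two-sided p-value from the t-distribution with 5 df = 0.215217.
Step 6: alpha = 0.1. fail to reject H0.

rho = 0.5357, p = 0.215217, fail to reject H0 at alpha = 0.1.


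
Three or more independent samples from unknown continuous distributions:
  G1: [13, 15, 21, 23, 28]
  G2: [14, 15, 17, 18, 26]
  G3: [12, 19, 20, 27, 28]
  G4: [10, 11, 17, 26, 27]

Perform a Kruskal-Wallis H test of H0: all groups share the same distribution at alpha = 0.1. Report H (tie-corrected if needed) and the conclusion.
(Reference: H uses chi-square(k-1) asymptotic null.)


Step 1: Combine all N = 20 observations and assign midranks.
sorted (value, group, rank): (10,G4,1), (11,G4,2), (12,G3,3), (13,G1,4), (14,G2,5), (15,G1,6.5), (15,G2,6.5), (17,G2,8.5), (17,G4,8.5), (18,G2,10), (19,G3,11), (20,G3,12), (21,G1,13), (23,G1,14), (26,G2,15.5), (26,G4,15.5), (27,G3,17.5), (27,G4,17.5), (28,G1,19.5), (28,G3,19.5)
Step 2: Sum ranks within each group.
R_1 = 57 (n_1 = 5)
R_2 = 45.5 (n_2 = 5)
R_3 = 63 (n_3 = 5)
R_4 = 44.5 (n_4 = 5)
Step 3: H = 12/(N(N+1)) * sum(R_i^2/n_i) - 3(N+1)
     = 12/(20*21) * (57^2/5 + 45.5^2/5 + 63^2/5 + 44.5^2/5) - 3*21
     = 0.028571 * 2253.7 - 63
     = 1.391429.
Step 4: Ties present; correction factor C = 1 - 30/(20^3 - 20) = 0.996241. Corrected H = 1.391429 / 0.996241 = 1.396679.
Step 5: Under H0, H ~ chi^2(3); p-value = 0.706313.
Step 6: alpha = 0.1. fail to reject H0.

H = 1.3967, df = 3, p = 0.706313, fail to reject H0.


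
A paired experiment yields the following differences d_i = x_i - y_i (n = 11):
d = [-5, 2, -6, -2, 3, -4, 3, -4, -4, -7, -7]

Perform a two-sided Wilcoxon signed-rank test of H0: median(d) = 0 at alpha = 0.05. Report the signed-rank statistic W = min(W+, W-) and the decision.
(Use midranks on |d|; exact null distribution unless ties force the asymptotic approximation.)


Step 1: Drop any zero differences (none here) and take |d_i|.
|d| = [5, 2, 6, 2, 3, 4, 3, 4, 4, 7, 7]
Step 2: Midrank |d_i| (ties get averaged ranks).
ranks: |5|->8, |2|->1.5, |6|->9, |2|->1.5, |3|->3.5, |4|->6, |3|->3.5, |4|->6, |4|->6, |7|->10.5, |7|->10.5
Step 3: Attach original signs; sum ranks with positive sign and with negative sign.
W+ = 1.5 + 3.5 + 3.5 = 8.5
W- = 8 + 9 + 1.5 + 6 + 6 + 6 + 10.5 + 10.5 = 57.5
(Check: W+ + W- = 66 should equal n(n+1)/2 = 66.)
Step 4: Test statistic W = min(W+, W-) = 8.5.
Step 5: Ties in |d|, so use the tie-corrected normal approximation.
        E[W] = n(n+1)/4 = 11*12/4 = 33.
        Tie groups: |d|=2 (t=2), |d|=3 (t=2), |d|=4 (t=3), |d|=7 (t=2); sum(t^3 - t) = 42.
        Var[W] = n(n+1)(2n+1)/24 - sum(t^3-t)/48 = 3036/24 - 42/48 = 125.625.
        z = (W - E[W]) / sqrt(Var[W]) = (8.5 - 33) / 11.2083 = -2.1859.
        Two-sided p = 2*Phi(z) = 0.028824.
Step 6: alpha = 0.05. reject H0.

W+ = 8.5, W- = 57.5, W = min = 8.5, p = 0.028824, reject H0.


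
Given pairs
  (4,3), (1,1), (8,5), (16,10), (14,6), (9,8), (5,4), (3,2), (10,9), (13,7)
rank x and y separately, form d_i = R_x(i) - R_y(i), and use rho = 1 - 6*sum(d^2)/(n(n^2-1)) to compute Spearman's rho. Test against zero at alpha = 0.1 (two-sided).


Step 1: Rank x and y separately (midranks; no ties here).
rank(x): 4->3, 1->1, 8->5, 16->10, 14->9, 9->6, 5->4, 3->2, 10->7, 13->8
rank(y): 3->3, 1->1, 5->5, 10->10, 6->6, 8->8, 4->4, 2->2, 9->9, 7->7
Step 2: d_i = R_x(i) - R_y(i); compute d_i^2.
  (3-3)^2=0, (1-1)^2=0, (5-5)^2=0, (10-10)^2=0, (9-6)^2=9, (6-8)^2=4, (4-4)^2=0, (2-2)^2=0, (7-9)^2=4, (8-7)^2=1
sum(d^2) = 18.
Step 3: rho = 1 - 6*18 / (10*(10^2 - 1)) = 1 - 108/990 = 0.890909.
Step 4: Under H0, t = rho * sqrt((n-2)/(1-rho^2)) = 5.5482 ~ t(8).
Step 5: Two-sided p-value from the t-distribution with 8 df = 0.000542.
Step 6: alpha = 0.1. reject H0.

rho = 0.8909, p = 0.000542, reject H0 at alpha = 0.1.


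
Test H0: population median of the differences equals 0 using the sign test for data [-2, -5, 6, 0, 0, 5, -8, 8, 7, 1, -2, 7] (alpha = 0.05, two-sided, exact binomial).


Step 1: Discard zero differences. Original n = 12; n_eff = number of nonzero differences = 10.
Nonzero differences (with sign): -2, -5, +6, +5, -8, +8, +7, +1, -2, +7
Step 2: Count signs: positive = 6, negative = 4.
Step 3: Under H0: P(positive) = 0.5, so the number of positives S ~ Bin(10, 0.5).
Step 4: Two-sided exact p-value = sum of Bin(10,0.5) probabilities at or below the observed probability = 0.753906.
Step 5: alpha = 0.05. fail to reject H0.

n_eff = 10, pos = 6, neg = 4, p = 0.753906, fail to reject H0.


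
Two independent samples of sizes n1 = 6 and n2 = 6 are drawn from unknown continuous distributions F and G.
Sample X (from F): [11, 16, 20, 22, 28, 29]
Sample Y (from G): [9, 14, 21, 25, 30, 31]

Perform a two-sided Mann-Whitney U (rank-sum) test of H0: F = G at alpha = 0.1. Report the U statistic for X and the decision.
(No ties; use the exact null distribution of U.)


Step 1: Combine and sort all 12 observations; assign midranks.
sorted (value, group): (9,Y), (11,X), (14,Y), (16,X), (20,X), (21,Y), (22,X), (25,Y), (28,X), (29,X), (30,Y), (31,Y)
ranks: 9->1, 11->2, 14->3, 16->4, 20->5, 21->6, 22->7, 25->8, 28->9, 29->10, 30->11, 31->12
Step 2: Rank sum for X: R1 = 2 + 4 + 5 + 7 + 9 + 10 = 37.
Step 3: U_X = R1 - n1(n1+1)/2 = 37 - 6*7/2 = 37 - 21 = 16.
       U_Y = n1*n2 - U_X = 36 - 16 = 20.
Step 4: No ties, so the exact null distribution of U (based on enumerating the C(12,6) = 924 equally likely rank assignments) gives the two-sided p-value.
Step 5: p-value = 0.818182; compare to alpha = 0.1. fail to reject H0.

U_X = 16, p = 0.818182, fail to reject H0 at alpha = 0.1.


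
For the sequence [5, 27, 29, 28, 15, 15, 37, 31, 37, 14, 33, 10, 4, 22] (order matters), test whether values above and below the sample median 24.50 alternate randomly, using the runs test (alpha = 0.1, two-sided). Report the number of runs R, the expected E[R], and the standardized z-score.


Step 1: Compute median = 24.50; label A = above, B = below.
Labels in order: BAAABBAAABABBB  (n_A = 7, n_B = 7)
Step 2: Count runs R = 7.
Step 3: Under H0 (random ordering), E[R] = 2*n_A*n_B/(n_A+n_B) + 1 = 2*7*7/14 + 1 = 8.0000.
        Var[R] = 2*n_A*n_B*(2*n_A*n_B - n_A - n_B) / ((n_A+n_B)^2 * (n_A+n_B-1)) = 8232/2548 = 3.2308.
        SD[R] = 1.7974.
Step 4: Continuity-corrected z = (R + 0.5 - E[R]) / SD[R] = (7 + 0.5 - 8.0000) / 1.7974 = -0.2782.
Step 5: Two-sided p-value via normal approximation = 2*(1 - Phi(|z|)) = 0.780879.
Step 6: alpha = 0.1. fail to reject H0.

R = 7, z = -0.2782, p = 0.780879, fail to reject H0.


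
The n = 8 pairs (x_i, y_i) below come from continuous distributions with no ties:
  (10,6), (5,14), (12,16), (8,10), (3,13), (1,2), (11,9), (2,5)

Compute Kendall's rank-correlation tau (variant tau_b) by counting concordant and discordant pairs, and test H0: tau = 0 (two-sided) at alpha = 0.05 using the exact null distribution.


Step 1: Enumerate the 28 unordered pairs (i,j) with i<j and classify each by sign(x_j-x_i) * sign(y_j-y_i).
  (1,2):dx=-5,dy=+8->D; (1,3):dx=+2,dy=+10->C; (1,4):dx=-2,dy=+4->D; (1,5):dx=-7,dy=+7->D
  (1,6):dx=-9,dy=-4->C; (1,7):dx=+1,dy=+3->C; (1,8):dx=-8,dy=-1->C; (2,3):dx=+7,dy=+2->C
  (2,4):dx=+3,dy=-4->D; (2,5):dx=-2,dy=-1->C; (2,6):dx=-4,dy=-12->C; (2,7):dx=+6,dy=-5->D
  (2,8):dx=-3,dy=-9->C; (3,4):dx=-4,dy=-6->C; (3,5):dx=-9,dy=-3->C; (3,6):dx=-11,dy=-14->C
  (3,7):dx=-1,dy=-7->C; (3,8):dx=-10,dy=-11->C; (4,5):dx=-5,dy=+3->D; (4,6):dx=-7,dy=-8->C
  (4,7):dx=+3,dy=-1->D; (4,8):dx=-6,dy=-5->C; (5,6):dx=-2,dy=-11->C; (5,7):dx=+8,dy=-4->D
  (5,8):dx=-1,dy=-8->C; (6,7):dx=+10,dy=+7->C; (6,8):dx=+1,dy=+3->C; (7,8):dx=-9,dy=-4->C
Step 2: C = 20, D = 8, total pairs = 28.
Step 3: tau = (C - D)/(n(n-1)/2) = (20 - 8)/28 = 0.428571.
Step 4: Exact two-sided p-value (enumerate n! = 40320 permutations of y under H0): p = 0.178869.
Step 5: alpha = 0.05. fail to reject H0.

tau_b = 0.4286 (C=20, D=8), p = 0.178869, fail to reject H0.


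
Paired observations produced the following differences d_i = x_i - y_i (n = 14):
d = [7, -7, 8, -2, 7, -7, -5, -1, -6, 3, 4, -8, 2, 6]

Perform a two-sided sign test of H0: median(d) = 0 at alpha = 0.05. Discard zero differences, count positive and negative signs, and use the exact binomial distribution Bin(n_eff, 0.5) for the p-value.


Step 1: Discard zero differences. Original n = 14; n_eff = number of nonzero differences = 14.
Nonzero differences (with sign): +7, -7, +8, -2, +7, -7, -5, -1, -6, +3, +4, -8, +2, +6
Step 2: Count signs: positive = 7, negative = 7.
Step 3: Under H0: P(positive) = 0.5, so the number of positives S ~ Bin(14, 0.5).
Step 4: Two-sided exact p-value = sum of Bin(14,0.5) probabilities at or below the observed probability = 1.000000.
Step 5: alpha = 0.05. fail to reject H0.

n_eff = 14, pos = 7, neg = 7, p = 1.000000, fail to reject H0.


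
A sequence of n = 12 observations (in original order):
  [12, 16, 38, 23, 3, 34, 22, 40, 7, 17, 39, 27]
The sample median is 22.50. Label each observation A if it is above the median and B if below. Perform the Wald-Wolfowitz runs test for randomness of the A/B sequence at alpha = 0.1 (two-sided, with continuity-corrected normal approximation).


Step 1: Compute median = 22.50; label A = above, B = below.
Labels in order: BBAABABABBAA  (n_A = 6, n_B = 6)
Step 2: Count runs R = 8.
Step 3: Under H0 (random ordering), E[R] = 2*n_A*n_B/(n_A+n_B) + 1 = 2*6*6/12 + 1 = 7.0000.
        Var[R] = 2*n_A*n_B*(2*n_A*n_B - n_A - n_B) / ((n_A+n_B)^2 * (n_A+n_B-1)) = 4320/1584 = 2.7273.
        SD[R] = 1.6514.
Step 4: Continuity-corrected z = (R - 0.5 - E[R]) / SD[R] = (8 - 0.5 - 7.0000) / 1.6514 = 0.3028.
Step 5: Two-sided p-value via normal approximation = 2*(1 - Phi(|z|)) = 0.762069.
Step 6: alpha = 0.1. fail to reject H0.

R = 8, z = 0.3028, p = 0.762069, fail to reject H0.


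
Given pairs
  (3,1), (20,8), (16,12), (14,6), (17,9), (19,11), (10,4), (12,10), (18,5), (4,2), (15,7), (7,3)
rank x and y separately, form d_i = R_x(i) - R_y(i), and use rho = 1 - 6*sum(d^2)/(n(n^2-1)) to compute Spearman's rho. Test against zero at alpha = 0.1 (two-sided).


Step 1: Rank x and y separately (midranks; no ties here).
rank(x): 3->1, 20->12, 16->8, 14->6, 17->9, 19->11, 10->4, 12->5, 18->10, 4->2, 15->7, 7->3
rank(y): 1->1, 8->8, 12->12, 6->6, 9->9, 11->11, 4->4, 10->10, 5->5, 2->2, 7->7, 3->3
Step 2: d_i = R_x(i) - R_y(i); compute d_i^2.
  (1-1)^2=0, (12-8)^2=16, (8-12)^2=16, (6-6)^2=0, (9-9)^2=0, (11-11)^2=0, (4-4)^2=0, (5-10)^2=25, (10-5)^2=25, (2-2)^2=0, (7-7)^2=0, (3-3)^2=0
sum(d^2) = 82.
Step 3: rho = 1 - 6*82 / (12*(12^2 - 1)) = 1 - 492/1716 = 0.713287.
Step 4: Under H0, t = rho * sqrt((n-2)/(1-rho^2)) = 3.2183 ~ t(10).
Step 5: Two-sided p-value from the t-distribution with 10 df = 0.009202.
Step 6: alpha = 0.1. reject H0.

rho = 0.7133, p = 0.009202, reject H0 at alpha = 0.1.


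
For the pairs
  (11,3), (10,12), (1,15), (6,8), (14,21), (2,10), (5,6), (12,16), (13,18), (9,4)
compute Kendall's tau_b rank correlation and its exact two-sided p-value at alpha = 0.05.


Step 1: Enumerate the 45 unordered pairs (i,j) with i<j and classify each by sign(x_j-x_i) * sign(y_j-y_i).
  (1,2):dx=-1,dy=+9->D; (1,3):dx=-10,dy=+12->D; (1,4):dx=-5,dy=+5->D; (1,5):dx=+3,dy=+18->C
  (1,6):dx=-9,dy=+7->D; (1,7):dx=-6,dy=+3->D; (1,8):dx=+1,dy=+13->C; (1,9):dx=+2,dy=+15->C
  (1,10):dx=-2,dy=+1->D; (2,3):dx=-9,dy=+3->D; (2,4):dx=-4,dy=-4->C; (2,5):dx=+4,dy=+9->C
  (2,6):dx=-8,dy=-2->C; (2,7):dx=-5,dy=-6->C; (2,8):dx=+2,dy=+4->C; (2,9):dx=+3,dy=+6->C
  (2,10):dx=-1,dy=-8->C; (3,4):dx=+5,dy=-7->D; (3,5):dx=+13,dy=+6->C; (3,6):dx=+1,dy=-5->D
  (3,7):dx=+4,dy=-9->D; (3,8):dx=+11,dy=+1->C; (3,9):dx=+12,dy=+3->C; (3,10):dx=+8,dy=-11->D
  (4,5):dx=+8,dy=+13->C; (4,6):dx=-4,dy=+2->D; (4,7):dx=-1,dy=-2->C; (4,8):dx=+6,dy=+8->C
  (4,9):dx=+7,dy=+10->C; (4,10):dx=+3,dy=-4->D; (5,6):dx=-12,dy=-11->C; (5,7):dx=-9,dy=-15->C
  (5,8):dx=-2,dy=-5->C; (5,9):dx=-1,dy=-3->C; (5,10):dx=-5,dy=-17->C; (6,7):dx=+3,dy=-4->D
  (6,8):dx=+10,dy=+6->C; (6,9):dx=+11,dy=+8->C; (6,10):dx=+7,dy=-6->D; (7,8):dx=+7,dy=+10->C
  (7,9):dx=+8,dy=+12->C; (7,10):dx=+4,dy=-2->D; (8,9):dx=+1,dy=+2->C; (8,10):dx=-3,dy=-12->C
  (9,10):dx=-4,dy=-14->C
Step 2: C = 29, D = 16, total pairs = 45.
Step 3: tau = (C - D)/(n(n-1)/2) = (29 - 16)/45 = 0.288889.
Step 4: Exact two-sided p-value (enumerate n! = 3628800 permutations of y under H0): p = 0.291248.
Step 5: alpha = 0.05. fail to reject H0.

tau_b = 0.2889 (C=29, D=16), p = 0.291248, fail to reject H0.


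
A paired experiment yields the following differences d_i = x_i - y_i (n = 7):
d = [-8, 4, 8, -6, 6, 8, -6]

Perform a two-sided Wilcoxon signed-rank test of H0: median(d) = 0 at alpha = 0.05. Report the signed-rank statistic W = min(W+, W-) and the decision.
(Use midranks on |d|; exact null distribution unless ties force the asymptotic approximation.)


Step 1: Drop any zero differences (none here) and take |d_i|.
|d| = [8, 4, 8, 6, 6, 8, 6]
Step 2: Midrank |d_i| (ties get averaged ranks).
ranks: |8|->6, |4|->1, |8|->6, |6|->3, |6|->3, |8|->6, |6|->3
Step 3: Attach original signs; sum ranks with positive sign and with negative sign.
W+ = 1 + 6 + 3 + 6 = 16
W- = 6 + 3 + 3 = 12
(Check: W+ + W- = 28 should equal n(n+1)/2 = 28.)
Step 4: Test statistic W = min(W+, W-) = 12.
Step 5: Ties in |d|, so use the tie-corrected normal approximation.
        E[W] = n(n+1)/4 = 7*8/4 = 14.
        Tie groups: |d|=6 (t=3), |d|=8 (t=3); sum(t^3 - t) = 48.
        Var[W] = n(n+1)(2n+1)/24 - sum(t^3-t)/48 = 840/24 - 48/48 = 34.
        z = (W - E[W]) / sqrt(Var[W]) = (12 - 14) / 5.8310 = -0.3430.
        Two-sided p = 2*Phi(z) = 0.731601.
Step 6: alpha = 0.05. fail to reject H0.

W+ = 16, W- = 12, W = min = 12, p = 0.731601, fail to reject H0.


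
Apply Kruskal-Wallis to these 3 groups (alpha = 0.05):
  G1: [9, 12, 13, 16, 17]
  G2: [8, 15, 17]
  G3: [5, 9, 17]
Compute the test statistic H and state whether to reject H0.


Step 1: Combine all N = 11 observations and assign midranks.
sorted (value, group, rank): (5,G3,1), (8,G2,2), (9,G1,3.5), (9,G3,3.5), (12,G1,5), (13,G1,6), (15,G2,7), (16,G1,8), (17,G1,10), (17,G2,10), (17,G3,10)
Step 2: Sum ranks within each group.
R_1 = 32.5 (n_1 = 5)
R_2 = 19 (n_2 = 3)
R_3 = 14.5 (n_3 = 3)
Step 3: H = 12/(N(N+1)) * sum(R_i^2/n_i) - 3(N+1)
     = 12/(11*12) * (32.5^2/5 + 19^2/3 + 14.5^2/3) - 3*12
     = 0.090909 * 401.667 - 36
     = 0.515152.
Step 4: Ties present; correction factor C = 1 - 30/(11^3 - 11) = 0.977273. Corrected H = 0.515152 / 0.977273 = 0.527132.
Step 5: Under H0, H ~ chi^2(2); p-value = 0.768307.
Step 6: alpha = 0.05. fail to reject H0.

H = 0.5271, df = 2, p = 0.768307, fail to reject H0.


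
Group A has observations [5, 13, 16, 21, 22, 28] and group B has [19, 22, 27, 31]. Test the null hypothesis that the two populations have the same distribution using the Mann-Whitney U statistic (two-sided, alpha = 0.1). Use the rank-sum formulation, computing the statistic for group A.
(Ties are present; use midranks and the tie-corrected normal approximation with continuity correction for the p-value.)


Step 1: Combine and sort all 10 observations; assign midranks.
sorted (value, group): (5,X), (13,X), (16,X), (19,Y), (21,X), (22,X), (22,Y), (27,Y), (28,X), (31,Y)
ranks: 5->1, 13->2, 16->3, 19->4, 21->5, 22->6.5, 22->6.5, 27->8, 28->9, 31->10
Step 2: Rank sum for X: R1 = 1 + 2 + 3 + 5 + 6.5 + 9 = 26.5.
Step 3: U_X = R1 - n1(n1+1)/2 = 26.5 - 6*7/2 = 26.5 - 21 = 5.5.
       U_Y = n1*n2 - U_X = 24 - 5.5 = 18.5.
Step 4: Ties are present, so use the tie-corrected normal approximation (with continuity correction) for the p-value.
Step 5: p-value = 0.199458; compare to alpha = 0.1. fail to reject H0.

U_X = 5.5, p = 0.199458, fail to reject H0 at alpha = 0.1.


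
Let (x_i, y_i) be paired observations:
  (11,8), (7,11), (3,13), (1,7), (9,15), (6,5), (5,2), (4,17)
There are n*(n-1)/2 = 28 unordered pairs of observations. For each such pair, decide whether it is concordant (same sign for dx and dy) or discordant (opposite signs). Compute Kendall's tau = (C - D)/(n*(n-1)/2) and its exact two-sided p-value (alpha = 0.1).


Step 1: Enumerate the 28 unordered pairs (i,j) with i<j and classify each by sign(x_j-x_i) * sign(y_j-y_i).
  (1,2):dx=-4,dy=+3->D; (1,3):dx=-8,dy=+5->D; (1,4):dx=-10,dy=-1->C; (1,5):dx=-2,dy=+7->D
  (1,6):dx=-5,dy=-3->C; (1,7):dx=-6,dy=-6->C; (1,8):dx=-7,dy=+9->D; (2,3):dx=-4,dy=+2->D
  (2,4):dx=-6,dy=-4->C; (2,5):dx=+2,dy=+4->C; (2,6):dx=-1,dy=-6->C; (2,7):dx=-2,dy=-9->C
  (2,8):dx=-3,dy=+6->D; (3,4):dx=-2,dy=-6->C; (3,5):dx=+6,dy=+2->C; (3,6):dx=+3,dy=-8->D
  (3,7):dx=+2,dy=-11->D; (3,8):dx=+1,dy=+4->C; (4,5):dx=+8,dy=+8->C; (4,6):dx=+5,dy=-2->D
  (4,7):dx=+4,dy=-5->D; (4,8):dx=+3,dy=+10->C; (5,6):dx=-3,dy=-10->C; (5,7):dx=-4,dy=-13->C
  (5,8):dx=-5,dy=+2->D; (6,7):dx=-1,dy=-3->C; (6,8):dx=-2,dy=+12->D; (7,8):dx=-1,dy=+15->D
Step 2: C = 15, D = 13, total pairs = 28.
Step 3: tau = (C - D)/(n(n-1)/2) = (15 - 13)/28 = 0.071429.
Step 4: Exact two-sided p-value (enumerate n! = 40320 permutations of y under H0): p = 0.904861.
Step 5: alpha = 0.1. fail to reject H0.

tau_b = 0.0714 (C=15, D=13), p = 0.904861, fail to reject H0.


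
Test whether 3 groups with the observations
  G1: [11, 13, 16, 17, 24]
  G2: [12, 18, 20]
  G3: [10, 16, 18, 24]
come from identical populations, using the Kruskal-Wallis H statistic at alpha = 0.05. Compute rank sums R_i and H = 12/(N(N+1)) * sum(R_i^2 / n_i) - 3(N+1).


Step 1: Combine all N = 12 observations and assign midranks.
sorted (value, group, rank): (10,G3,1), (11,G1,2), (12,G2,3), (13,G1,4), (16,G1,5.5), (16,G3,5.5), (17,G1,7), (18,G2,8.5), (18,G3,8.5), (20,G2,10), (24,G1,11.5), (24,G3,11.5)
Step 2: Sum ranks within each group.
R_1 = 30 (n_1 = 5)
R_2 = 21.5 (n_2 = 3)
R_3 = 26.5 (n_3 = 4)
Step 3: H = 12/(N(N+1)) * sum(R_i^2/n_i) - 3(N+1)
     = 12/(12*13) * (30^2/5 + 21.5^2/3 + 26.5^2/4) - 3*13
     = 0.076923 * 509.646 - 39
     = 0.203526.
Step 4: Ties present; correction factor C = 1 - 18/(12^3 - 12) = 0.989510. Corrected H = 0.203526 / 0.989510 = 0.205683.
Step 5: Under H0, H ~ chi^2(2); p-value = 0.902270.
Step 6: alpha = 0.05. fail to reject H0.

H = 0.2057, df = 2, p = 0.902270, fail to reject H0.


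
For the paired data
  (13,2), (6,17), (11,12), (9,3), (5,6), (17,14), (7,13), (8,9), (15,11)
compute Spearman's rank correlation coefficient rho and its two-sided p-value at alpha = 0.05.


Step 1: Rank x and y separately (midranks; no ties here).
rank(x): 13->7, 6->2, 11->6, 9->5, 5->1, 17->9, 7->3, 8->4, 15->8
rank(y): 2->1, 17->9, 12->6, 3->2, 6->3, 14->8, 13->7, 9->4, 11->5
Step 2: d_i = R_x(i) - R_y(i); compute d_i^2.
  (7-1)^2=36, (2-9)^2=49, (6-6)^2=0, (5-2)^2=9, (1-3)^2=4, (9-8)^2=1, (3-7)^2=16, (4-4)^2=0, (8-5)^2=9
sum(d^2) = 124.
Step 3: rho = 1 - 6*124 / (9*(9^2 - 1)) = 1 - 744/720 = -0.033333.
Step 4: Under H0, t = rho * sqrt((n-2)/(1-rho^2)) = -0.0882 ~ t(7).
Step 5: Two-sided p-value from the t-distribution with 7 df = 0.932157.
Step 6: alpha = 0.05. fail to reject H0.

rho = -0.0333, p = 0.932157, fail to reject H0 at alpha = 0.05.


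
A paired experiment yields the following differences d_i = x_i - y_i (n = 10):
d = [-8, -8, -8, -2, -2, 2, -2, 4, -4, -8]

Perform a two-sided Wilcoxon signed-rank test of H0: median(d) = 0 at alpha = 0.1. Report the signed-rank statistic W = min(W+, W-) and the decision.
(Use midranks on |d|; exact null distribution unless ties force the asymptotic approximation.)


Step 1: Drop any zero differences (none here) and take |d_i|.
|d| = [8, 8, 8, 2, 2, 2, 2, 4, 4, 8]
Step 2: Midrank |d_i| (ties get averaged ranks).
ranks: |8|->8.5, |8|->8.5, |8|->8.5, |2|->2.5, |2|->2.5, |2|->2.5, |2|->2.5, |4|->5.5, |4|->5.5, |8|->8.5
Step 3: Attach original signs; sum ranks with positive sign and with negative sign.
W+ = 2.5 + 5.5 = 8
W- = 8.5 + 8.5 + 8.5 + 2.5 + 2.5 + 2.5 + 5.5 + 8.5 = 47
(Check: W+ + W- = 55 should equal n(n+1)/2 = 55.)
Step 4: Test statistic W = min(W+, W-) = 8.
Step 5: Ties in |d|, so use the tie-corrected normal approximation.
        E[W] = n(n+1)/4 = 10*11/4 = 27.5.
        Tie groups: |d|=2 (t=4), |d|=4 (t=2), |d|=8 (t=4); sum(t^3 - t) = 126.
        Var[W] = n(n+1)(2n+1)/24 - sum(t^3-t)/48 = 2310/24 - 126/48 = 93.625.
        z = (W - E[W]) / sqrt(Var[W]) = (8 - 27.5) / 9.6760 = -2.0153.
        Two-sided p = 2*Phi(z) = 0.043874.
Step 6: alpha = 0.1. reject H0.

W+ = 8, W- = 47, W = min = 8, p = 0.043874, reject H0.


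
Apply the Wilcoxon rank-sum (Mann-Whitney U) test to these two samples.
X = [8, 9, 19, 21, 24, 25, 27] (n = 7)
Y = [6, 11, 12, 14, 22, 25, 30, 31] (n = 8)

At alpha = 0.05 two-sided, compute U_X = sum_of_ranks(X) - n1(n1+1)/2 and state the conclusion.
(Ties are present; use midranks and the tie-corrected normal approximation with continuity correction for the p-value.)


Step 1: Combine and sort all 15 observations; assign midranks.
sorted (value, group): (6,Y), (8,X), (9,X), (11,Y), (12,Y), (14,Y), (19,X), (21,X), (22,Y), (24,X), (25,X), (25,Y), (27,X), (30,Y), (31,Y)
ranks: 6->1, 8->2, 9->3, 11->4, 12->5, 14->6, 19->7, 21->8, 22->9, 24->10, 25->11.5, 25->11.5, 27->13, 30->14, 31->15
Step 2: Rank sum for X: R1 = 2 + 3 + 7 + 8 + 10 + 11.5 + 13 = 54.5.
Step 3: U_X = R1 - n1(n1+1)/2 = 54.5 - 7*8/2 = 54.5 - 28 = 26.5.
       U_Y = n1*n2 - U_X = 56 - 26.5 = 29.5.
Step 4: Ties are present, so use the tie-corrected normal approximation (with continuity correction) for the p-value.
Step 5: p-value = 0.907786; compare to alpha = 0.05. fail to reject H0.

U_X = 26.5, p = 0.907786, fail to reject H0 at alpha = 0.05.


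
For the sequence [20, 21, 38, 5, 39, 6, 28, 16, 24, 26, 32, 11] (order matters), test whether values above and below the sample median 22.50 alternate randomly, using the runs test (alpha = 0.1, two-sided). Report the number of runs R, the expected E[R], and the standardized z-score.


Step 1: Compute median = 22.50; label A = above, B = below.
Labels in order: BBABABABAAAB  (n_A = 6, n_B = 6)
Step 2: Count runs R = 9.
Step 3: Under H0 (random ordering), E[R] = 2*n_A*n_B/(n_A+n_B) + 1 = 2*6*6/12 + 1 = 7.0000.
        Var[R] = 2*n_A*n_B*(2*n_A*n_B - n_A - n_B) / ((n_A+n_B)^2 * (n_A+n_B-1)) = 4320/1584 = 2.7273.
        SD[R] = 1.6514.
Step 4: Continuity-corrected z = (R - 0.5 - E[R]) / SD[R] = (9 - 0.5 - 7.0000) / 1.6514 = 0.9083.
Step 5: Two-sided p-value via normal approximation = 2*(1 - Phi(|z|)) = 0.363722.
Step 6: alpha = 0.1. fail to reject H0.

R = 9, z = 0.9083, p = 0.363722, fail to reject H0.


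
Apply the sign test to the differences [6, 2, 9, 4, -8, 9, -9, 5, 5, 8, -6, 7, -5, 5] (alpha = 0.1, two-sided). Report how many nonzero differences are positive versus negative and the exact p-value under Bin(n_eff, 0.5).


Step 1: Discard zero differences. Original n = 14; n_eff = number of nonzero differences = 14.
Nonzero differences (with sign): +6, +2, +9, +4, -8, +9, -9, +5, +5, +8, -6, +7, -5, +5
Step 2: Count signs: positive = 10, negative = 4.
Step 3: Under H0: P(positive) = 0.5, so the number of positives S ~ Bin(14, 0.5).
Step 4: Two-sided exact p-value = sum of Bin(14,0.5) probabilities at or below the observed probability = 0.179565.
Step 5: alpha = 0.1. fail to reject H0.

n_eff = 14, pos = 10, neg = 4, p = 0.179565, fail to reject H0.


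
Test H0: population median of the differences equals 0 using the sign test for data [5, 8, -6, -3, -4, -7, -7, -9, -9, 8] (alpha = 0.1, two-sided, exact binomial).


Step 1: Discard zero differences. Original n = 10; n_eff = number of nonzero differences = 10.
Nonzero differences (with sign): +5, +8, -6, -3, -4, -7, -7, -9, -9, +8
Step 2: Count signs: positive = 3, negative = 7.
Step 3: Under H0: P(positive) = 0.5, so the number of positives S ~ Bin(10, 0.5).
Step 4: Two-sided exact p-value = sum of Bin(10,0.5) probabilities at or below the observed probability = 0.343750.
Step 5: alpha = 0.1. fail to reject H0.

n_eff = 10, pos = 3, neg = 7, p = 0.343750, fail to reject H0.


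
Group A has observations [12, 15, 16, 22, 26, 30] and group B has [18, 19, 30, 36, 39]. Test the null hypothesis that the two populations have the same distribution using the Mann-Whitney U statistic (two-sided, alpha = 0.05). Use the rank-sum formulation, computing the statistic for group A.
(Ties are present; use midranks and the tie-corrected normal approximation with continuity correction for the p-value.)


Step 1: Combine and sort all 11 observations; assign midranks.
sorted (value, group): (12,X), (15,X), (16,X), (18,Y), (19,Y), (22,X), (26,X), (30,X), (30,Y), (36,Y), (39,Y)
ranks: 12->1, 15->2, 16->3, 18->4, 19->5, 22->6, 26->7, 30->8.5, 30->8.5, 36->10, 39->11
Step 2: Rank sum for X: R1 = 1 + 2 + 3 + 6 + 7 + 8.5 = 27.5.
Step 3: U_X = R1 - n1(n1+1)/2 = 27.5 - 6*7/2 = 27.5 - 21 = 6.5.
       U_Y = n1*n2 - U_X = 30 - 6.5 = 23.5.
Step 4: Ties are present, so use the tie-corrected normal approximation (with continuity correction) for the p-value.
Step 5: p-value = 0.143215; compare to alpha = 0.05. fail to reject H0.

U_X = 6.5, p = 0.143215, fail to reject H0 at alpha = 0.05.


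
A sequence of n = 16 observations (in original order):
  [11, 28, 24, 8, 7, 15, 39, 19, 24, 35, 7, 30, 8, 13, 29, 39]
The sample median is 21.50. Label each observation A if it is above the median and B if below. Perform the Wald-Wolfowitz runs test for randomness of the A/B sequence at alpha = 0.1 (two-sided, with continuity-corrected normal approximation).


Step 1: Compute median = 21.50; label A = above, B = below.
Labels in order: BAABBBABAABABBAA  (n_A = 8, n_B = 8)
Step 2: Count runs R = 10.
Step 3: Under H0 (random ordering), E[R] = 2*n_A*n_B/(n_A+n_B) + 1 = 2*8*8/16 + 1 = 9.0000.
        Var[R] = 2*n_A*n_B*(2*n_A*n_B - n_A - n_B) / ((n_A+n_B)^2 * (n_A+n_B-1)) = 14336/3840 = 3.7333.
        SD[R] = 1.9322.
Step 4: Continuity-corrected z = (R - 0.5 - E[R]) / SD[R] = (10 - 0.5 - 9.0000) / 1.9322 = 0.2588.
Step 5: Two-sided p-value via normal approximation = 2*(1 - Phi(|z|)) = 0.795809.
Step 6: alpha = 0.1. fail to reject H0.

R = 10, z = 0.2588, p = 0.795809, fail to reject H0.
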